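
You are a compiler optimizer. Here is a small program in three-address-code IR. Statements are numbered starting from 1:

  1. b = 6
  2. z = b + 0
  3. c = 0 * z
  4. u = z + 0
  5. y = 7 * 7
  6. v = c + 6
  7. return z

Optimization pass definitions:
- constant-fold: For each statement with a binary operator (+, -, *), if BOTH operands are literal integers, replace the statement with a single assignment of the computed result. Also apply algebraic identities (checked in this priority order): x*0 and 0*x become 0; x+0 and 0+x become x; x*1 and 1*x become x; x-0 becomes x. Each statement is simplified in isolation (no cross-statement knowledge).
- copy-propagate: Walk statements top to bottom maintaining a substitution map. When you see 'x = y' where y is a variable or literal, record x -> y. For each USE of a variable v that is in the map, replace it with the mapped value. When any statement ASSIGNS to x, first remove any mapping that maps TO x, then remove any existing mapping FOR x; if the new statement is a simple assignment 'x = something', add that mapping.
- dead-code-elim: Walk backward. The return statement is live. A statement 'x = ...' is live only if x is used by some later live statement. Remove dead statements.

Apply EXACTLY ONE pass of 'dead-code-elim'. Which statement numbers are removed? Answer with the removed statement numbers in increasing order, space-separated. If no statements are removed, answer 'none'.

Answer: 3 4 5 6

Derivation:
Backward liveness scan:
Stmt 1 'b = 6': KEEP (b is live); live-in = []
Stmt 2 'z = b + 0': KEEP (z is live); live-in = ['b']
Stmt 3 'c = 0 * z': DEAD (c not in live set ['z'])
Stmt 4 'u = z + 0': DEAD (u not in live set ['z'])
Stmt 5 'y = 7 * 7': DEAD (y not in live set ['z'])
Stmt 6 'v = c + 6': DEAD (v not in live set ['z'])
Stmt 7 'return z': KEEP (return); live-in = ['z']
Removed statement numbers: [3, 4, 5, 6]
Surviving IR:
  b = 6
  z = b + 0
  return z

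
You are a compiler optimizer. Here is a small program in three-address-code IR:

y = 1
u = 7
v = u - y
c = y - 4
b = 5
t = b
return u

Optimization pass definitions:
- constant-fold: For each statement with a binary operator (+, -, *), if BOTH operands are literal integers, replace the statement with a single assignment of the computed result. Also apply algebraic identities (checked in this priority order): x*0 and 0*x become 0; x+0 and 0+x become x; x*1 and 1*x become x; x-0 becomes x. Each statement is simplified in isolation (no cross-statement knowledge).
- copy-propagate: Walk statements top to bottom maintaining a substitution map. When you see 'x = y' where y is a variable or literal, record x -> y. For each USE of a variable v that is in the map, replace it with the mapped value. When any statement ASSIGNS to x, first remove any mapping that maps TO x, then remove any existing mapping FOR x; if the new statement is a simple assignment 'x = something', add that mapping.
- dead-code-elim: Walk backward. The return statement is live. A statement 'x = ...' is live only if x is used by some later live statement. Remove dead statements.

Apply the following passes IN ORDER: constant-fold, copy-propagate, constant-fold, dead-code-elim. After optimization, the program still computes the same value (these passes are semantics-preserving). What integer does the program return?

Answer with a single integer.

Answer: 7

Derivation:
Initial IR:
  y = 1
  u = 7
  v = u - y
  c = y - 4
  b = 5
  t = b
  return u
After constant-fold (7 stmts):
  y = 1
  u = 7
  v = u - y
  c = y - 4
  b = 5
  t = b
  return u
After copy-propagate (7 stmts):
  y = 1
  u = 7
  v = 7 - 1
  c = 1 - 4
  b = 5
  t = 5
  return 7
After constant-fold (7 stmts):
  y = 1
  u = 7
  v = 6
  c = -3
  b = 5
  t = 5
  return 7
After dead-code-elim (1 stmts):
  return 7
Evaluate:
  y = 1  =>  y = 1
  u = 7  =>  u = 7
  v = u - y  =>  v = 6
  c = y - 4  =>  c = -3
  b = 5  =>  b = 5
  t = b  =>  t = 5
  return u = 7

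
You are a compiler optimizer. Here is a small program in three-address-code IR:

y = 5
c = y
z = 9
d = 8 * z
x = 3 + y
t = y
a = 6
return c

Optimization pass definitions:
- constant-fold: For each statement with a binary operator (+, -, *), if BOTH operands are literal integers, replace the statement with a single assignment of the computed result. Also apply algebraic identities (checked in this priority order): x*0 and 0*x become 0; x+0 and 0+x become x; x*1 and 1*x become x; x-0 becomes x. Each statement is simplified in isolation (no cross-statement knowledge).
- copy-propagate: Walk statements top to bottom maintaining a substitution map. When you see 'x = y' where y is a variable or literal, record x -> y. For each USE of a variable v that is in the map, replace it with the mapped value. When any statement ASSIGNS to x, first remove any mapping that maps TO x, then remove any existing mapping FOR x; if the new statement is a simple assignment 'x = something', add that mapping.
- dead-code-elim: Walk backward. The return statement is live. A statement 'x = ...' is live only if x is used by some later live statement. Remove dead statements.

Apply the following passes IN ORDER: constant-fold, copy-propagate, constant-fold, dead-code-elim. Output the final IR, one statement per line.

Initial IR:
  y = 5
  c = y
  z = 9
  d = 8 * z
  x = 3 + y
  t = y
  a = 6
  return c
After constant-fold (8 stmts):
  y = 5
  c = y
  z = 9
  d = 8 * z
  x = 3 + y
  t = y
  a = 6
  return c
After copy-propagate (8 stmts):
  y = 5
  c = 5
  z = 9
  d = 8 * 9
  x = 3 + 5
  t = 5
  a = 6
  return 5
After constant-fold (8 stmts):
  y = 5
  c = 5
  z = 9
  d = 72
  x = 8
  t = 5
  a = 6
  return 5
After dead-code-elim (1 stmts):
  return 5

Answer: return 5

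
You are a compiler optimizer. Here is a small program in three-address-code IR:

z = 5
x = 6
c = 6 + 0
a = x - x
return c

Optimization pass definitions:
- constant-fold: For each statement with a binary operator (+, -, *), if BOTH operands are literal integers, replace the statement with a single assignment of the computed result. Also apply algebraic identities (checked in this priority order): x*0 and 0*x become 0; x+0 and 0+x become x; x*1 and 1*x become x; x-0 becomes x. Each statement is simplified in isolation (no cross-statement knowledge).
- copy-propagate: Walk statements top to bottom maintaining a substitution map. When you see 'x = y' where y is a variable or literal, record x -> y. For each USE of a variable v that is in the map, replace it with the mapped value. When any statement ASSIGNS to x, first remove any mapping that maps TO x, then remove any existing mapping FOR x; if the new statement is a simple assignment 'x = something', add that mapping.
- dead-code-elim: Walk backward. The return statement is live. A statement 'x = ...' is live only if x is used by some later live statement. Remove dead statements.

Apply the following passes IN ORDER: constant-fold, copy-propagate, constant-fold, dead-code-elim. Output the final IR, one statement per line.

Answer: return 6

Derivation:
Initial IR:
  z = 5
  x = 6
  c = 6 + 0
  a = x - x
  return c
After constant-fold (5 stmts):
  z = 5
  x = 6
  c = 6
  a = x - x
  return c
After copy-propagate (5 stmts):
  z = 5
  x = 6
  c = 6
  a = 6 - 6
  return 6
After constant-fold (5 stmts):
  z = 5
  x = 6
  c = 6
  a = 0
  return 6
After dead-code-elim (1 stmts):
  return 6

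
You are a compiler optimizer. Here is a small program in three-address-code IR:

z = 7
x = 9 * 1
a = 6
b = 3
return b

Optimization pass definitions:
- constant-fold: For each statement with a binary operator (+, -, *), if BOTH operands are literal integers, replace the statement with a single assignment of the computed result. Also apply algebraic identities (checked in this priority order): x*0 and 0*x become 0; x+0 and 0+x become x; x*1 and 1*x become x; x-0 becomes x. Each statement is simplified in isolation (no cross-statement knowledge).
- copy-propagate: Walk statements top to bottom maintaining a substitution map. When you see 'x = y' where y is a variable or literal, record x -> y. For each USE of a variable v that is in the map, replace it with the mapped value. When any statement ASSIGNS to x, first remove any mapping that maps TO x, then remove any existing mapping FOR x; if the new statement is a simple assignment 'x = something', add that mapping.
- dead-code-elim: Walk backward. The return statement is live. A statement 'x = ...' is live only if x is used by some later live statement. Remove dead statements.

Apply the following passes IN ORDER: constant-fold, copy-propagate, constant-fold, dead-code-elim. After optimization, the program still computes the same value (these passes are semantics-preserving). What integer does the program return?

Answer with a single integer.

Answer: 3

Derivation:
Initial IR:
  z = 7
  x = 9 * 1
  a = 6
  b = 3
  return b
After constant-fold (5 stmts):
  z = 7
  x = 9
  a = 6
  b = 3
  return b
After copy-propagate (5 stmts):
  z = 7
  x = 9
  a = 6
  b = 3
  return 3
After constant-fold (5 stmts):
  z = 7
  x = 9
  a = 6
  b = 3
  return 3
After dead-code-elim (1 stmts):
  return 3
Evaluate:
  z = 7  =>  z = 7
  x = 9 * 1  =>  x = 9
  a = 6  =>  a = 6
  b = 3  =>  b = 3
  return b = 3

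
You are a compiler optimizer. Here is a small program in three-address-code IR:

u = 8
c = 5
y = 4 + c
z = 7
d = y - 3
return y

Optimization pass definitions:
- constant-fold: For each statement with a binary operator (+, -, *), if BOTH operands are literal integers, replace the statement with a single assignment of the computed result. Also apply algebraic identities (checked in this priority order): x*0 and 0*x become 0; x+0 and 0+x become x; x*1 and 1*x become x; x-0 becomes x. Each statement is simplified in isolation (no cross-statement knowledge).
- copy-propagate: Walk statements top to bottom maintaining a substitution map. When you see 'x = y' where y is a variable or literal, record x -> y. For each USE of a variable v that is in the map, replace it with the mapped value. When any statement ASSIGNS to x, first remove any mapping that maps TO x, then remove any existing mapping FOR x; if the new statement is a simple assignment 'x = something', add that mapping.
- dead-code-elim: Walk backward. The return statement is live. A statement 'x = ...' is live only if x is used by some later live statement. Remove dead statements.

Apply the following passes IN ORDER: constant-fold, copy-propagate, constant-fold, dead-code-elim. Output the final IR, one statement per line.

Answer: y = 9
return y

Derivation:
Initial IR:
  u = 8
  c = 5
  y = 4 + c
  z = 7
  d = y - 3
  return y
After constant-fold (6 stmts):
  u = 8
  c = 5
  y = 4 + c
  z = 7
  d = y - 3
  return y
After copy-propagate (6 stmts):
  u = 8
  c = 5
  y = 4 + 5
  z = 7
  d = y - 3
  return y
After constant-fold (6 stmts):
  u = 8
  c = 5
  y = 9
  z = 7
  d = y - 3
  return y
After dead-code-elim (2 stmts):
  y = 9
  return y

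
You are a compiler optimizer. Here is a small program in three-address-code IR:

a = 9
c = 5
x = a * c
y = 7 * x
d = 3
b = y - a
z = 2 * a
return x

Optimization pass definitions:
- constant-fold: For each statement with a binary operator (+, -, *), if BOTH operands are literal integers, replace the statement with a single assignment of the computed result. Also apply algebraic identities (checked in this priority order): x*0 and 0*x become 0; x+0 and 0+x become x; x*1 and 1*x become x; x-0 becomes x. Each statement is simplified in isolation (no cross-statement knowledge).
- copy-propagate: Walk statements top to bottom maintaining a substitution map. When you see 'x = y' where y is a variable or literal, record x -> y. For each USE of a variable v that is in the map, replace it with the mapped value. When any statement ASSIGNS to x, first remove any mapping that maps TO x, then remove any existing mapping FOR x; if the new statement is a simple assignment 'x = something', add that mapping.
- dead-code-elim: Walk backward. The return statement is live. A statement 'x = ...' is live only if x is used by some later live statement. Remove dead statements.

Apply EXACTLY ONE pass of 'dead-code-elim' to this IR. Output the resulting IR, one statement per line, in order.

Answer: a = 9
c = 5
x = a * c
return x

Derivation:
Applying dead-code-elim statement-by-statement:
  [8] return x  -> KEEP (return); live=['x']
  [7] z = 2 * a  -> DEAD (z not live)
  [6] b = y - a  -> DEAD (b not live)
  [5] d = 3  -> DEAD (d not live)
  [4] y = 7 * x  -> DEAD (y not live)
  [3] x = a * c  -> KEEP; live=['a', 'c']
  [2] c = 5  -> KEEP; live=['a']
  [1] a = 9  -> KEEP; live=[]
Result (4 stmts):
  a = 9
  c = 5
  x = a * c
  return x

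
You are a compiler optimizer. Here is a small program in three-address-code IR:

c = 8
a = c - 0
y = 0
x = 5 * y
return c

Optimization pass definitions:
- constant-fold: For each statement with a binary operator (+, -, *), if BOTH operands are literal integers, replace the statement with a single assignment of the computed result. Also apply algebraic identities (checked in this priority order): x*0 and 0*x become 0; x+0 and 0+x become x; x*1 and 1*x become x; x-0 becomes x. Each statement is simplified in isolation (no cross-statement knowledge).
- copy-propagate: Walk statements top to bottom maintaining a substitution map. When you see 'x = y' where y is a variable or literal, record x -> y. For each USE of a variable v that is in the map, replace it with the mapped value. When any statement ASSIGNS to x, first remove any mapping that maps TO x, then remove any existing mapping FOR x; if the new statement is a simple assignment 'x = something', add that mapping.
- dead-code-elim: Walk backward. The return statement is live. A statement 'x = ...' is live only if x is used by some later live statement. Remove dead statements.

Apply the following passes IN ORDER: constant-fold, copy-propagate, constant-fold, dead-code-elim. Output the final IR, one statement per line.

Initial IR:
  c = 8
  a = c - 0
  y = 0
  x = 5 * y
  return c
After constant-fold (5 stmts):
  c = 8
  a = c
  y = 0
  x = 5 * y
  return c
After copy-propagate (5 stmts):
  c = 8
  a = 8
  y = 0
  x = 5 * 0
  return 8
After constant-fold (5 stmts):
  c = 8
  a = 8
  y = 0
  x = 0
  return 8
After dead-code-elim (1 stmts):
  return 8

Answer: return 8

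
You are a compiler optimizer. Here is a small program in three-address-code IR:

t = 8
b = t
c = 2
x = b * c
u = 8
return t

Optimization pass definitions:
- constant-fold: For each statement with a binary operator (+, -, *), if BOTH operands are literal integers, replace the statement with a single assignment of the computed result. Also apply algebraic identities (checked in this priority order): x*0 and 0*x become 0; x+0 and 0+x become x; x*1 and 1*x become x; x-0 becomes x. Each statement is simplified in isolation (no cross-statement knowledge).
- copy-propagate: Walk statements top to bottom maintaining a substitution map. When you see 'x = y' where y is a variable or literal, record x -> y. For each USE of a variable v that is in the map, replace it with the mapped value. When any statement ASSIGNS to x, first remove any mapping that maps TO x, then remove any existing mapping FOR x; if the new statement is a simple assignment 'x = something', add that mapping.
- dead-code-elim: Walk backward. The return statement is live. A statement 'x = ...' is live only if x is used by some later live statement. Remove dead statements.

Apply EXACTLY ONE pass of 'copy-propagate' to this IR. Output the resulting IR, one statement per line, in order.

Answer: t = 8
b = 8
c = 2
x = 8 * 2
u = 8
return 8

Derivation:
Applying copy-propagate statement-by-statement:
  [1] t = 8  (unchanged)
  [2] b = t  -> b = 8
  [3] c = 2  (unchanged)
  [4] x = b * c  -> x = 8 * 2
  [5] u = 8  (unchanged)
  [6] return t  -> return 8
Result (6 stmts):
  t = 8
  b = 8
  c = 2
  x = 8 * 2
  u = 8
  return 8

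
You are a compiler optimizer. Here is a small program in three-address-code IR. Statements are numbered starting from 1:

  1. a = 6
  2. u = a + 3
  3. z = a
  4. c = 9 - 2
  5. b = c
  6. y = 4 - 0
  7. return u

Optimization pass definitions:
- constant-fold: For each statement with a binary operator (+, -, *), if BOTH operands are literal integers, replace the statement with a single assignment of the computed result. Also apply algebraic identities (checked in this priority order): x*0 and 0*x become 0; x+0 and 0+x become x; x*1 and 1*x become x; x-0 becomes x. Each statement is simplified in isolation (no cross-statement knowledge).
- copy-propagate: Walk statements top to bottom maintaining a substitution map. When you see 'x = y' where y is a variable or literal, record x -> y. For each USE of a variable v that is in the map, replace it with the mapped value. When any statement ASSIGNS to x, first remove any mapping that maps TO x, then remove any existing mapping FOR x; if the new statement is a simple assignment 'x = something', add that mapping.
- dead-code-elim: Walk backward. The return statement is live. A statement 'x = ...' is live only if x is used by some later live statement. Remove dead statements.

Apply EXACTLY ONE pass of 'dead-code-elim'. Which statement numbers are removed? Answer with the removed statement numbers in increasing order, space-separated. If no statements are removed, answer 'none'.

Backward liveness scan:
Stmt 1 'a = 6': KEEP (a is live); live-in = []
Stmt 2 'u = a + 3': KEEP (u is live); live-in = ['a']
Stmt 3 'z = a': DEAD (z not in live set ['u'])
Stmt 4 'c = 9 - 2': DEAD (c not in live set ['u'])
Stmt 5 'b = c': DEAD (b not in live set ['u'])
Stmt 6 'y = 4 - 0': DEAD (y not in live set ['u'])
Stmt 7 'return u': KEEP (return); live-in = ['u']
Removed statement numbers: [3, 4, 5, 6]
Surviving IR:
  a = 6
  u = a + 3
  return u

Answer: 3 4 5 6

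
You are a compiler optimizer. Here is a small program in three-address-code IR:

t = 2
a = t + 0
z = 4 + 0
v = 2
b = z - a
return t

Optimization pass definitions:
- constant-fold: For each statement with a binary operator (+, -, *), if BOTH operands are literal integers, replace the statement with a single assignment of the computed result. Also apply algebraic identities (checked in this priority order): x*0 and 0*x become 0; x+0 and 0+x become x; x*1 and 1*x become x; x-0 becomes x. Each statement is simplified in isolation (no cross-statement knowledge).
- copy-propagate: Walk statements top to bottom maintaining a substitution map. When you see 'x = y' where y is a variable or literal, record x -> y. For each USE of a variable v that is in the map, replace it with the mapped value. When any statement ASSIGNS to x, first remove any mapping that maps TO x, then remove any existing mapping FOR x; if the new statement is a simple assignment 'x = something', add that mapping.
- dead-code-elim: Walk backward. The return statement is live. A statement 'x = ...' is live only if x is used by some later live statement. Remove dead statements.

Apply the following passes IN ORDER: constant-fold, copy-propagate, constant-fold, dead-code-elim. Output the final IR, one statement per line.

Initial IR:
  t = 2
  a = t + 0
  z = 4 + 0
  v = 2
  b = z - a
  return t
After constant-fold (6 stmts):
  t = 2
  a = t
  z = 4
  v = 2
  b = z - a
  return t
After copy-propagate (6 stmts):
  t = 2
  a = 2
  z = 4
  v = 2
  b = 4 - 2
  return 2
After constant-fold (6 stmts):
  t = 2
  a = 2
  z = 4
  v = 2
  b = 2
  return 2
After dead-code-elim (1 stmts):
  return 2

Answer: return 2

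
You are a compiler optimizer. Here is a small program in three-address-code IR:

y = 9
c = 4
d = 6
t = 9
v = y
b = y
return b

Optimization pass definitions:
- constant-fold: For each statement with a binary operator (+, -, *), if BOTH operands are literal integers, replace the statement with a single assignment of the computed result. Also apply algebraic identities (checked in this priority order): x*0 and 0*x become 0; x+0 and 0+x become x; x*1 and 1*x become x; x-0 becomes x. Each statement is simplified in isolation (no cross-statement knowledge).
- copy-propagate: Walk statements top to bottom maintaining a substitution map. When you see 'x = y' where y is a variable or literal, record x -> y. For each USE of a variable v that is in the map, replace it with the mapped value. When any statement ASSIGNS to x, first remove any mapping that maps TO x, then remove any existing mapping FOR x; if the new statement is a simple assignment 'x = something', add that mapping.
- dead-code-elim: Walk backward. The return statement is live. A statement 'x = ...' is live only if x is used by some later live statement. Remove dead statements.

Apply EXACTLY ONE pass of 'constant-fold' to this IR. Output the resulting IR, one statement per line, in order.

Applying constant-fold statement-by-statement:
  [1] y = 9  (unchanged)
  [2] c = 4  (unchanged)
  [3] d = 6  (unchanged)
  [4] t = 9  (unchanged)
  [5] v = y  (unchanged)
  [6] b = y  (unchanged)
  [7] return b  (unchanged)
Result (7 stmts):
  y = 9
  c = 4
  d = 6
  t = 9
  v = y
  b = y
  return b

Answer: y = 9
c = 4
d = 6
t = 9
v = y
b = y
return b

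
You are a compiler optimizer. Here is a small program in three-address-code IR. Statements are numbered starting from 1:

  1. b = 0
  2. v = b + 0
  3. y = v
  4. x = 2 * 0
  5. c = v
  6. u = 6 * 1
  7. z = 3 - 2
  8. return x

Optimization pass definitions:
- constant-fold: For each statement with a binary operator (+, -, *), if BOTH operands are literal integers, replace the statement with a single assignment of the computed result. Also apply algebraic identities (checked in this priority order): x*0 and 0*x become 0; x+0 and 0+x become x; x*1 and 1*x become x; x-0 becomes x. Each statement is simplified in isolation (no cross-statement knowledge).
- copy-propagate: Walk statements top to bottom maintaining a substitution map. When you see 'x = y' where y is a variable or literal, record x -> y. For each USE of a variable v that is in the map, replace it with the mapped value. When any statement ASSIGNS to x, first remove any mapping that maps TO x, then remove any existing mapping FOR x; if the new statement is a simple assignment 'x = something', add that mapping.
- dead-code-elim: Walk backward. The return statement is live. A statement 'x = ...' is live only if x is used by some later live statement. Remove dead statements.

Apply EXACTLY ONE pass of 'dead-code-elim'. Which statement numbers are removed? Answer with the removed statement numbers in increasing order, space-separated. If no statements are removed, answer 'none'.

Backward liveness scan:
Stmt 1 'b = 0': DEAD (b not in live set [])
Stmt 2 'v = b + 0': DEAD (v not in live set [])
Stmt 3 'y = v': DEAD (y not in live set [])
Stmt 4 'x = 2 * 0': KEEP (x is live); live-in = []
Stmt 5 'c = v': DEAD (c not in live set ['x'])
Stmt 6 'u = 6 * 1': DEAD (u not in live set ['x'])
Stmt 7 'z = 3 - 2': DEAD (z not in live set ['x'])
Stmt 8 'return x': KEEP (return); live-in = ['x']
Removed statement numbers: [1, 2, 3, 5, 6, 7]
Surviving IR:
  x = 2 * 0
  return x

Answer: 1 2 3 5 6 7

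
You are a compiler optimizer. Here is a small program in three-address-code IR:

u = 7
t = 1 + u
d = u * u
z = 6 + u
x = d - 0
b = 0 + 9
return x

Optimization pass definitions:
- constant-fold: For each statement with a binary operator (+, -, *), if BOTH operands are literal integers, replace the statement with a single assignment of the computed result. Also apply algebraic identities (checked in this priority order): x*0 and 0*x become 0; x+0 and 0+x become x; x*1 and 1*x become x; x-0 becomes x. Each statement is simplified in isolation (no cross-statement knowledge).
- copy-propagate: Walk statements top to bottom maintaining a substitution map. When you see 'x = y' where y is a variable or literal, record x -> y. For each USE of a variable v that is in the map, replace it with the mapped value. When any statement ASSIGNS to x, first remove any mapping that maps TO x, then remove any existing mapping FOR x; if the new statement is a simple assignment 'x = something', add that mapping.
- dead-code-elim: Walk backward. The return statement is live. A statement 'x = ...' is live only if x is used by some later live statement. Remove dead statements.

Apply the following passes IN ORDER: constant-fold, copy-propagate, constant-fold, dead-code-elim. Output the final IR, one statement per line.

Initial IR:
  u = 7
  t = 1 + u
  d = u * u
  z = 6 + u
  x = d - 0
  b = 0 + 9
  return x
After constant-fold (7 stmts):
  u = 7
  t = 1 + u
  d = u * u
  z = 6 + u
  x = d
  b = 9
  return x
After copy-propagate (7 stmts):
  u = 7
  t = 1 + 7
  d = 7 * 7
  z = 6 + 7
  x = d
  b = 9
  return d
After constant-fold (7 stmts):
  u = 7
  t = 8
  d = 49
  z = 13
  x = d
  b = 9
  return d
After dead-code-elim (2 stmts):
  d = 49
  return d

Answer: d = 49
return d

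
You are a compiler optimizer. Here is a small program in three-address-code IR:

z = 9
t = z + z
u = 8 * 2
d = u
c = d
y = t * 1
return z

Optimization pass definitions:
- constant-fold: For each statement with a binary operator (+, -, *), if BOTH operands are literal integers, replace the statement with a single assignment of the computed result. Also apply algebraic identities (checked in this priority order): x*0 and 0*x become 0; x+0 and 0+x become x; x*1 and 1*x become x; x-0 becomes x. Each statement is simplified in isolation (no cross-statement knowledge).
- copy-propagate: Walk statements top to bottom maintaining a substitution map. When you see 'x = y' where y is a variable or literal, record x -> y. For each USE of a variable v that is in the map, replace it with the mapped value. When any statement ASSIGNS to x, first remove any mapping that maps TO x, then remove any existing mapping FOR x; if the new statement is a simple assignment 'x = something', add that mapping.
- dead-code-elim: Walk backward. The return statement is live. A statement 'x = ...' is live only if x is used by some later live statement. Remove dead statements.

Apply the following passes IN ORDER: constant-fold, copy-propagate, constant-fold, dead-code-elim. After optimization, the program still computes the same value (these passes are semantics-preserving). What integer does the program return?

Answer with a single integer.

Answer: 9

Derivation:
Initial IR:
  z = 9
  t = z + z
  u = 8 * 2
  d = u
  c = d
  y = t * 1
  return z
After constant-fold (7 stmts):
  z = 9
  t = z + z
  u = 16
  d = u
  c = d
  y = t
  return z
After copy-propagate (7 stmts):
  z = 9
  t = 9 + 9
  u = 16
  d = 16
  c = 16
  y = t
  return 9
After constant-fold (7 stmts):
  z = 9
  t = 18
  u = 16
  d = 16
  c = 16
  y = t
  return 9
After dead-code-elim (1 stmts):
  return 9
Evaluate:
  z = 9  =>  z = 9
  t = z + z  =>  t = 18
  u = 8 * 2  =>  u = 16
  d = u  =>  d = 16
  c = d  =>  c = 16
  y = t * 1  =>  y = 18
  return z = 9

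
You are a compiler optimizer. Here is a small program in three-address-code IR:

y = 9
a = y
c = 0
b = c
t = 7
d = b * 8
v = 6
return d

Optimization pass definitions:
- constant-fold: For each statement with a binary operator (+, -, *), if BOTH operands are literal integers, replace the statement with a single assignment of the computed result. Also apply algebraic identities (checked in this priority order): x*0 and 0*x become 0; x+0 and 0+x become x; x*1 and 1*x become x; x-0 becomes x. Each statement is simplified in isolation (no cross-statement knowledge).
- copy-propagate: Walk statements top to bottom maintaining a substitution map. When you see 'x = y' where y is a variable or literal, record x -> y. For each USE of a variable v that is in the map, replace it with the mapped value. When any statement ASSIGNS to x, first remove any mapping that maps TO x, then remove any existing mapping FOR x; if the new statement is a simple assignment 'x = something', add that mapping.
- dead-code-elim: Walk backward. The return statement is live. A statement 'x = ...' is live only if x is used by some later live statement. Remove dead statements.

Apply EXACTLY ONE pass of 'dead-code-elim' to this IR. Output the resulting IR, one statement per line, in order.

Answer: c = 0
b = c
d = b * 8
return d

Derivation:
Applying dead-code-elim statement-by-statement:
  [8] return d  -> KEEP (return); live=['d']
  [7] v = 6  -> DEAD (v not live)
  [6] d = b * 8  -> KEEP; live=['b']
  [5] t = 7  -> DEAD (t not live)
  [4] b = c  -> KEEP; live=['c']
  [3] c = 0  -> KEEP; live=[]
  [2] a = y  -> DEAD (a not live)
  [1] y = 9  -> DEAD (y not live)
Result (4 stmts):
  c = 0
  b = c
  d = b * 8
  return d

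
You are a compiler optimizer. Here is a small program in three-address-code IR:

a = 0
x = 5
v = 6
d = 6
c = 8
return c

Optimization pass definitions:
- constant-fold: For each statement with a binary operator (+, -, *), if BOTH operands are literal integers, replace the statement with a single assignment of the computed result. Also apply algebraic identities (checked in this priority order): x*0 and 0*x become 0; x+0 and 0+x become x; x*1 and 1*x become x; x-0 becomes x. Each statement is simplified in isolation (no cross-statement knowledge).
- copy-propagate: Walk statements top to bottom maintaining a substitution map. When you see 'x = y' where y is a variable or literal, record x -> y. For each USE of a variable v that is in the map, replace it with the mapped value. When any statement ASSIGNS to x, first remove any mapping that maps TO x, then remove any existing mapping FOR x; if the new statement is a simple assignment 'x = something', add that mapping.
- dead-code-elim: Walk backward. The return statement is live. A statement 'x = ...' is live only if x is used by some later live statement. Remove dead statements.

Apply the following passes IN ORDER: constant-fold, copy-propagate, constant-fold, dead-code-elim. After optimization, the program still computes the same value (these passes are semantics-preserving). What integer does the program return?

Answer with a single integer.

Initial IR:
  a = 0
  x = 5
  v = 6
  d = 6
  c = 8
  return c
After constant-fold (6 stmts):
  a = 0
  x = 5
  v = 6
  d = 6
  c = 8
  return c
After copy-propagate (6 stmts):
  a = 0
  x = 5
  v = 6
  d = 6
  c = 8
  return 8
After constant-fold (6 stmts):
  a = 0
  x = 5
  v = 6
  d = 6
  c = 8
  return 8
After dead-code-elim (1 stmts):
  return 8
Evaluate:
  a = 0  =>  a = 0
  x = 5  =>  x = 5
  v = 6  =>  v = 6
  d = 6  =>  d = 6
  c = 8  =>  c = 8
  return c = 8

Answer: 8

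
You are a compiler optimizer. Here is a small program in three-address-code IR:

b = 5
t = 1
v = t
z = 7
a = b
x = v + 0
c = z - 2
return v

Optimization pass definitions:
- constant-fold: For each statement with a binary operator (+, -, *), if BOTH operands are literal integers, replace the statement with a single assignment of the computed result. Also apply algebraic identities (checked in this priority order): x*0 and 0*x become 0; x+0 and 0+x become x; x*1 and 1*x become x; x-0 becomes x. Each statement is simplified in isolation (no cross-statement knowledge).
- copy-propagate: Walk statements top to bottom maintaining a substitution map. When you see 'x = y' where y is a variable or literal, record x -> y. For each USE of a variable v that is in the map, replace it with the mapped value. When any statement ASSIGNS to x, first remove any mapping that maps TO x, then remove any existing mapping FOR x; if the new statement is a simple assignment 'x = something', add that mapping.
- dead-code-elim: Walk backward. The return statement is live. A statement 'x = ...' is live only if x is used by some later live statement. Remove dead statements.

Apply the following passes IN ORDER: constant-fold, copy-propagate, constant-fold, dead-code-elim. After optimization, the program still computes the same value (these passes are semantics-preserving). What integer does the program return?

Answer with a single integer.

Initial IR:
  b = 5
  t = 1
  v = t
  z = 7
  a = b
  x = v + 0
  c = z - 2
  return v
After constant-fold (8 stmts):
  b = 5
  t = 1
  v = t
  z = 7
  a = b
  x = v
  c = z - 2
  return v
After copy-propagate (8 stmts):
  b = 5
  t = 1
  v = 1
  z = 7
  a = 5
  x = 1
  c = 7 - 2
  return 1
After constant-fold (8 stmts):
  b = 5
  t = 1
  v = 1
  z = 7
  a = 5
  x = 1
  c = 5
  return 1
After dead-code-elim (1 stmts):
  return 1
Evaluate:
  b = 5  =>  b = 5
  t = 1  =>  t = 1
  v = t  =>  v = 1
  z = 7  =>  z = 7
  a = b  =>  a = 5
  x = v + 0  =>  x = 1
  c = z - 2  =>  c = 5
  return v = 1

Answer: 1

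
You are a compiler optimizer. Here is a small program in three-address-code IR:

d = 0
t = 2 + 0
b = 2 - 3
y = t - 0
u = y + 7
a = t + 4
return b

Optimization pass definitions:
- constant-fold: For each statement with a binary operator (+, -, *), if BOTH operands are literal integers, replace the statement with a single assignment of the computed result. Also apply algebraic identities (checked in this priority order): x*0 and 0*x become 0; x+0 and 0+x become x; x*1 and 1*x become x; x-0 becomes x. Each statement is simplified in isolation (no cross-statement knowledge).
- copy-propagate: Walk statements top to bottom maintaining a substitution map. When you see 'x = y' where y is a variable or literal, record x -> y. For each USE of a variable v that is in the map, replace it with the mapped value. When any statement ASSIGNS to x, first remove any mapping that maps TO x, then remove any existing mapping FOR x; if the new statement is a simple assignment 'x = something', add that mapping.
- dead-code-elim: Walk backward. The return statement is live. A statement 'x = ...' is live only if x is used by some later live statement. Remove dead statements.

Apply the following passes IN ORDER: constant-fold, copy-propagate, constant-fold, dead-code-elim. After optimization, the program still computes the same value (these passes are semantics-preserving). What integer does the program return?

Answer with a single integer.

Initial IR:
  d = 0
  t = 2 + 0
  b = 2 - 3
  y = t - 0
  u = y + 7
  a = t + 4
  return b
After constant-fold (7 stmts):
  d = 0
  t = 2
  b = -1
  y = t
  u = y + 7
  a = t + 4
  return b
After copy-propagate (7 stmts):
  d = 0
  t = 2
  b = -1
  y = 2
  u = 2 + 7
  a = 2 + 4
  return -1
After constant-fold (7 stmts):
  d = 0
  t = 2
  b = -1
  y = 2
  u = 9
  a = 6
  return -1
After dead-code-elim (1 stmts):
  return -1
Evaluate:
  d = 0  =>  d = 0
  t = 2 + 0  =>  t = 2
  b = 2 - 3  =>  b = -1
  y = t - 0  =>  y = 2
  u = y + 7  =>  u = 9
  a = t + 4  =>  a = 6
  return b = -1

Answer: -1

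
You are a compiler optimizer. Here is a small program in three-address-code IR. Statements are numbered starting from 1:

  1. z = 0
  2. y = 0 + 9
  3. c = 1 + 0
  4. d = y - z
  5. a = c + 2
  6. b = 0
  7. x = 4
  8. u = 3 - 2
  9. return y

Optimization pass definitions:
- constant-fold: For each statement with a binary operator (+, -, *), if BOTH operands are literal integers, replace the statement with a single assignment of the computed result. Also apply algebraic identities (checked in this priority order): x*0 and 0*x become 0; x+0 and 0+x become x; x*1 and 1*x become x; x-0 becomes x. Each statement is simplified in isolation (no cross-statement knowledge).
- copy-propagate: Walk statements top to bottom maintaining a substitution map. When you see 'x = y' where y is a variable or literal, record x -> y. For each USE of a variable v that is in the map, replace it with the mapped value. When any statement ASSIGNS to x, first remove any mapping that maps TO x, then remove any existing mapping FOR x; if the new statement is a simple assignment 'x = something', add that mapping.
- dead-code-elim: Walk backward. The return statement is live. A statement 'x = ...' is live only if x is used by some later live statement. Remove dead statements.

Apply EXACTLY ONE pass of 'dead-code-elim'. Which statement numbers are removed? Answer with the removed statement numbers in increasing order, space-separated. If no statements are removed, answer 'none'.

Backward liveness scan:
Stmt 1 'z = 0': DEAD (z not in live set [])
Stmt 2 'y = 0 + 9': KEEP (y is live); live-in = []
Stmt 3 'c = 1 + 0': DEAD (c not in live set ['y'])
Stmt 4 'd = y - z': DEAD (d not in live set ['y'])
Stmt 5 'a = c + 2': DEAD (a not in live set ['y'])
Stmt 6 'b = 0': DEAD (b not in live set ['y'])
Stmt 7 'x = 4': DEAD (x not in live set ['y'])
Stmt 8 'u = 3 - 2': DEAD (u not in live set ['y'])
Stmt 9 'return y': KEEP (return); live-in = ['y']
Removed statement numbers: [1, 3, 4, 5, 6, 7, 8]
Surviving IR:
  y = 0 + 9
  return y

Answer: 1 3 4 5 6 7 8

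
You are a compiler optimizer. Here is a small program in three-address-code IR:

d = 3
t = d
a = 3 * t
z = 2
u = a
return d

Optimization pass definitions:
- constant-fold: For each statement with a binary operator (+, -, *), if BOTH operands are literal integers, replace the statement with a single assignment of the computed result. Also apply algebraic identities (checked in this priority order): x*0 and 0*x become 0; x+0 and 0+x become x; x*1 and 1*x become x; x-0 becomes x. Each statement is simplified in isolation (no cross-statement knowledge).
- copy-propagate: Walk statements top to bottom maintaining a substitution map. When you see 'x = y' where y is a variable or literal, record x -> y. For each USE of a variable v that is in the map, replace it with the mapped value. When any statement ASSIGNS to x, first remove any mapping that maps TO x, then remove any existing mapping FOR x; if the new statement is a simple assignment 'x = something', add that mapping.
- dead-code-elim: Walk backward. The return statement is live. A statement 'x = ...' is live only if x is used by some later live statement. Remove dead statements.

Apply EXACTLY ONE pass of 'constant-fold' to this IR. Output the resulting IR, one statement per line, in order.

Answer: d = 3
t = d
a = 3 * t
z = 2
u = a
return d

Derivation:
Applying constant-fold statement-by-statement:
  [1] d = 3  (unchanged)
  [2] t = d  (unchanged)
  [3] a = 3 * t  (unchanged)
  [4] z = 2  (unchanged)
  [5] u = a  (unchanged)
  [6] return d  (unchanged)
Result (6 stmts):
  d = 3
  t = d
  a = 3 * t
  z = 2
  u = a
  return d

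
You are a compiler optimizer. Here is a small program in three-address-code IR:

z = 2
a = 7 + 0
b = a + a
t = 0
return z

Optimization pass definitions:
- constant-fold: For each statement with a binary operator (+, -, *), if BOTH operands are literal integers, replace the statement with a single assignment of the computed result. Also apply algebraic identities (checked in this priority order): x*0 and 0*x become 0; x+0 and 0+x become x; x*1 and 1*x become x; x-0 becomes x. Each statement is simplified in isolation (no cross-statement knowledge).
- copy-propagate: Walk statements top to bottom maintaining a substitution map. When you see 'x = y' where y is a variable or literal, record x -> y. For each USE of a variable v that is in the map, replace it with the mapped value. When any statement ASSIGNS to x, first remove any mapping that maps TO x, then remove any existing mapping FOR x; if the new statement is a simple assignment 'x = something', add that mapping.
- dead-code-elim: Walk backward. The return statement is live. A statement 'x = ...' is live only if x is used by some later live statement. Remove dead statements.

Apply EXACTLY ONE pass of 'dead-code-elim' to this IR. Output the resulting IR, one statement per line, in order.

Answer: z = 2
return z

Derivation:
Applying dead-code-elim statement-by-statement:
  [5] return z  -> KEEP (return); live=['z']
  [4] t = 0  -> DEAD (t not live)
  [3] b = a + a  -> DEAD (b not live)
  [2] a = 7 + 0  -> DEAD (a not live)
  [1] z = 2  -> KEEP; live=[]
Result (2 stmts):
  z = 2
  return z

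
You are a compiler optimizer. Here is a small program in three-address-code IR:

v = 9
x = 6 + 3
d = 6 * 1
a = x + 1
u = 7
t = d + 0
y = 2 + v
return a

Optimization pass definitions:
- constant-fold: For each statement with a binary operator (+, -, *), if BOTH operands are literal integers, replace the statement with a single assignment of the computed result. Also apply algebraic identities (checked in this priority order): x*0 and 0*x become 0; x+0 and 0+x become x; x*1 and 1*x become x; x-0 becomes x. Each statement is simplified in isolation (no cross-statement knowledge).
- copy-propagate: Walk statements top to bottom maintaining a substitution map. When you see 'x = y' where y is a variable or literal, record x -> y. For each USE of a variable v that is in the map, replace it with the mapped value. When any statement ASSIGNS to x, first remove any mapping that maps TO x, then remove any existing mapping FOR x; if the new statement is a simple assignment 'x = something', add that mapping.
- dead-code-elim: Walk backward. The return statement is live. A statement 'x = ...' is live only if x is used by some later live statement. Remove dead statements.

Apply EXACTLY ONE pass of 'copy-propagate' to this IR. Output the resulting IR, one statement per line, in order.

Applying copy-propagate statement-by-statement:
  [1] v = 9  (unchanged)
  [2] x = 6 + 3  (unchanged)
  [3] d = 6 * 1  (unchanged)
  [4] a = x + 1  (unchanged)
  [5] u = 7  (unchanged)
  [6] t = d + 0  (unchanged)
  [7] y = 2 + v  -> y = 2 + 9
  [8] return a  (unchanged)
Result (8 stmts):
  v = 9
  x = 6 + 3
  d = 6 * 1
  a = x + 1
  u = 7
  t = d + 0
  y = 2 + 9
  return a

Answer: v = 9
x = 6 + 3
d = 6 * 1
a = x + 1
u = 7
t = d + 0
y = 2 + 9
return a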